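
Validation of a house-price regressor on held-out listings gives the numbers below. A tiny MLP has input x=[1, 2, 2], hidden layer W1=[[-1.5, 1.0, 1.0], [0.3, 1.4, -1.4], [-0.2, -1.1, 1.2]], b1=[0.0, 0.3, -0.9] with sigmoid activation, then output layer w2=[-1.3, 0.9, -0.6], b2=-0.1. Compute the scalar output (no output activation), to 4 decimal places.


z1[0] = (-1.5)·(1) + (1.0)·(2) + (1.0)·(2) + 0.0 = 2.5
z1[1] = (0.3)·(1) + (1.4)·(2) + (-1.4)·(2) + 0.3 = 0.6
z1[2] = (-0.2)·(1) + (-1.1)·(2) + (1.2)·(2) - 0.9 = -0.9
h = sigmoid(z1) = [0.9241, 0.6457, 0.2891]
output = (-1.3)·(0.9241) + (0.9)·(0.6457) + (-0.6)·(0.2891) - 0.1 = -0.8937

-0.8937


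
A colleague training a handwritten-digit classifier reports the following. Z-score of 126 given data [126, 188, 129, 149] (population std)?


μ = 148, σ = 24.7285
z = (126 - 148)/24.7285 = -0.8897

-0.8897


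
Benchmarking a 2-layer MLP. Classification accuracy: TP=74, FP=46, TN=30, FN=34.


Accuracy = (TP+TN)/(TP+TN+FP+FN)
= (74+30)/(184)
= 104/184 = 56.52%

56.52%


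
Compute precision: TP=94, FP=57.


Precision = TP/(TP+FP)
= 94/(94+57)
= 94/151 = 62.25%

62.25%


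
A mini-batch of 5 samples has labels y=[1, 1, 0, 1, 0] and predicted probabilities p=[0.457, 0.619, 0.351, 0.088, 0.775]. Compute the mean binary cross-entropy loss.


L[0] = -ln(0.457) = 0.7831
L[1] = -ln(0.619) = 0.4797
L[2] = -ln(1-0.351) = -ln(0.649) = 0.4323
L[3] = -ln(0.088) = 2.4304
L[4] = -ln(1-0.775) = -ln(0.225) = 1.4917
mean = (0.7831 + 0.4797 + 0.4323 + 2.4304 + 1.4917)/5 = 1.1234

1.1234


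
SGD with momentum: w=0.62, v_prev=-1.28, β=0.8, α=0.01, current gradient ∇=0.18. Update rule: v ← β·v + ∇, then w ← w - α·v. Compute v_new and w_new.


v_new = 0.8·-1.28 + 0.18 = -1.024 + 0.18 = -0.844
w_new = 0.62 - 0.01·-0.844 = 0.62 + 0.00844 = 0.62844

v_new=-0.844, w_new=0.62844


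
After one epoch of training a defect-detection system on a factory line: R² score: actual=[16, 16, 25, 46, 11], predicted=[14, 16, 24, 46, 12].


ȳ = 22.8
SS_res = Σ(y-ŷ)² = 6
SS_tot = Σ(y-ȳ)² = 774.8
R² = 1 - SS_res/SS_tot = 1 - 0.0077 = 0.9923

0.9923


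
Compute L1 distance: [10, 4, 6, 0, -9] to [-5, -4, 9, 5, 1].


d = |10+ 5| + |4+ 4| + |6-9| + |0-5| + |-9-1|
  = 15 + 8 + 3 + 5 + 10
  = 41

41


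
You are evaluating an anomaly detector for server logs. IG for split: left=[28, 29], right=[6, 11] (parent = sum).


Parent = [34, 40], H_parent = 0.9953
H_left = 0.9998 (n=57), H_right = 0.9367 (n=17)
H_children = (57/74)·0.9998 + (17/74)·0.9367 = 0.9853
IG = 0.9953 - 0.9853 = 0.01

0.01


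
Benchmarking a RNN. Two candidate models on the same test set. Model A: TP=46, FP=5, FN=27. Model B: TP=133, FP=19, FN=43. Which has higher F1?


Model A: P=46/51=0.902, R=46/73=0.6301, F1=2PR/(P+R)=2TP/(2TP+FP+FN)=92/124=0.7419
Model B: P=133/152=0.875, R=133/176=0.7557, F1=2PR/(P+R)=2TP/(2TP+FP+FN)=266/328=0.811
0.7419 < 0.811 → Model B

Model B


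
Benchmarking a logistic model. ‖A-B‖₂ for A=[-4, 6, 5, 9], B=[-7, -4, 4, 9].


d = √((-4+ 7)² + (6+ 4)² + (5-4)² + (9-9)²)
  = √(9 + 100 + 1 + 0)
  = √110 = 10.4881

10.4881


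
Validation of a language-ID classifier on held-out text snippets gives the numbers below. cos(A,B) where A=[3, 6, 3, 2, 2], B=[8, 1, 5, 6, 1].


A·B = 3·8 + 6·1 + 3·5 + 2·6 + 2·1 = 59
‖A‖ = √62 = 7.874, ‖B‖ = √127 = 11.2694
cos = 59/(√62·√127) = 59/√7874 = 0.6649

0.6649


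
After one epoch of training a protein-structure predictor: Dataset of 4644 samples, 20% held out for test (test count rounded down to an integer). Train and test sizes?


Test = ⌊4644·20/100⌋ = 928
Train = 4644 - 928 = 3716

Train: 3716, Test: 928


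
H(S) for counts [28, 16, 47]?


Probabilities: [28/91, 16/91, 47/91] ≈ [0.3077, 0.1758, 0.5165]
H = -((28/91)·log₂(28/91) + (16/91)·log₂(16/91) + (47/91)·log₂(47/91))
  = 1.4565 bits

1.4565 bits


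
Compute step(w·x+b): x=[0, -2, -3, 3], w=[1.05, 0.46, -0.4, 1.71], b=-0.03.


z = (0)·(1.05) + (-2)·(0.46) + (-3)·(-0.4) + (3)·(1.71) - 0.03
  = 5.38
step(z) = 1 (z≥0)

1


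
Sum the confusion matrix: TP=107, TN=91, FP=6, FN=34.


Total = TP + TN + FP + FN
= 107 + 91 + 6 + 34
= 238
(Predicted positive: 113, predicted negative: 125)

238


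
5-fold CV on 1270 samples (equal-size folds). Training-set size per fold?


Fold size = 1270/5 = 254
Training per fold = 1270 - 254 = 1016

1016


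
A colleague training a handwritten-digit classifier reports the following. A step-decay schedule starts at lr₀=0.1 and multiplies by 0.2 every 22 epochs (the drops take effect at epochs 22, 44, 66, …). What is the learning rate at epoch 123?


n_drops = ⌊123/22⌋ = 5
lr = 0.1·0.2^5 = 0.1·0.00032 = 0.000032

0.000032


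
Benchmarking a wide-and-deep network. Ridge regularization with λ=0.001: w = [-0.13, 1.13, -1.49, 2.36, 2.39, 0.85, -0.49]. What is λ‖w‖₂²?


‖w‖₂² = (-0.13)² + (1.13)² + (-1.49)² + (2.36)² + (2.39)² + (0.85)² + (-0.49)²
     = 0.0169 + 1.2769 + 2.2201 + 5.5696 + 5.7121 + 0.7225 + 0.2401
     = 15.7582
λ·‖w‖₂² = 0.001·15.7582 = 0.015758

0.015758


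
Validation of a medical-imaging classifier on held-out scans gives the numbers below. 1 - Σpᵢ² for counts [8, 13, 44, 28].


Probabilities: [8/93, 13/93, 44/93, 28/93] ≈ [0.086, 0.1398, 0.4731, 0.3011]
Σpᵢ² = (64 + 169 + 1936 + 784)/93² = 2953/8649
Gini = 1 - Σpᵢ² = 1 - 2953/8649 = 0.6586

0.6586


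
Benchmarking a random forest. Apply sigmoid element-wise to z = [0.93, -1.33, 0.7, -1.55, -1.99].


σ(0.93) = 1/(1+e^-0.93) = 0.7171
σ(-1.33) = 1/(1+e^1.33) = 0.2092
σ(0.7) = 1/(1+e^-0.7) = 0.6682
σ(-1.55) = 1/(1+e^1.55) = 0.1751
σ(-1.99) = 1/(1+e^1.99) = 0.1203
result = [0.7171, 0.2092, 0.6682, 0.1751, 0.1203]

[0.7171, 0.2092, 0.6682, 0.1751, 0.1203]


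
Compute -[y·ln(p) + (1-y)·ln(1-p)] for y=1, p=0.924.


BCE = -[y·ln(p) + (1-y)·ln(1-p)]
= -1·ln(0.924) - 0
= -ln(0.924) = 0.079

0.079


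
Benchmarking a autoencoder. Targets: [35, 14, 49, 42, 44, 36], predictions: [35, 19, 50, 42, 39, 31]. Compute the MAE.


Absolute errors: |35-35|=0, |14-19|=5, |49-50|=1, |42-42|=0, |44-39|=5, |36-31|=5
Sum = 16
MAE = 16/6 = 8/3

8/3


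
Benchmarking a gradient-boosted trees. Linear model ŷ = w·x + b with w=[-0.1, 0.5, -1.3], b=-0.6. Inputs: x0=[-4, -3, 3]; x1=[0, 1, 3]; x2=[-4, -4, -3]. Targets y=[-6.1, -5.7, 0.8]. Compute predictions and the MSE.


ŷ0 = (-0.1)·(-4) + (0.5)·(-3) + (-1.3)·(3) - 0.6 = -5.6
ŷ1 = (-0.1)·(0) + (0.5)·(1) + (-1.3)·(3) - 0.6 = -4.0
ŷ2 = (-0.1)·(-4) + (0.5)·(-4) + (-1.3)·(-3) - 0.6 = 1.7
errors² = [0.25, 2.89, 0.81]
MSE = 3.9500/3 = 1.3167

1.3167


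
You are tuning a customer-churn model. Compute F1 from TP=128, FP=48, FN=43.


Precision = 128/176 = 0.7273
Recall = 128/171 = 0.7485
F1 = 2·P·R/(P+R) = 2·TP/(2·TP+FP+FN) = 256/(256+48+43) = 256/347 = 0.7378

0.7378


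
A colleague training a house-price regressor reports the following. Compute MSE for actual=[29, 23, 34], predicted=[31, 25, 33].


Squared errors: (29-31)²=4, (23-25)²=4, (34-33)²=1
Sum = 9
MSE = 9/3 = 3

3


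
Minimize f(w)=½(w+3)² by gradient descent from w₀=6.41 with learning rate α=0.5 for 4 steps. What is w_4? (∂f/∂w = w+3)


step 1: grad = 6.41+3 = 9.41; w = 6.41 - 0.5·(9.41) = 1.705
step 2: grad = 1.705+3 = 4.705; w = 1.705 - 0.5·(4.705) = -0.6475
step 3: grad = -0.6475+3 = 2.3525; w = -0.6475 - 0.5·(2.3525) = -1.82375
step 4: grad = -1.82375+3 = 1.17625; w = -1.82375 - 0.5·(1.17625) = -2.411875

-2.411875


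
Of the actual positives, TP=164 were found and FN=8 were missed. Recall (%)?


Recall = TP/(TP+FN)
= 164/(164+8)
= 164/172 = 95.35%

95.35%


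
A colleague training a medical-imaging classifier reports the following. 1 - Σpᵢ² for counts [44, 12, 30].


Probabilities: [44/86, 12/86, 30/86] ≈ [0.5116, 0.1395, 0.3488]
Σpᵢ² = (1936 + 144 + 900)/86² = 2980/7396
Gini = 1 - Σpᵢ² = 1 - 2980/7396 = 0.5971

0.5971


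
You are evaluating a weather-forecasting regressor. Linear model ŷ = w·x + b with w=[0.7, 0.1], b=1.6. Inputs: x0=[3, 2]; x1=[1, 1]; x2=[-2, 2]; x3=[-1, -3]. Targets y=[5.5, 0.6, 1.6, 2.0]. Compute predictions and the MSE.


ŷ0 = (0.7)·(3) + (0.1)·(2) + 1.6 = 3.9
ŷ1 = (0.7)·(1) + (0.1)·(1) + 1.6 = 2.4
ŷ2 = (0.7)·(-2) + (0.1)·(2) + 1.6 = 0.4
ŷ3 = (0.7)·(-1) + (0.1)·(-3) + 1.6 = 0.6
errors² = [2.56, 3.24, 1.44, 1.96]
MSE = 9.2000/4 = 2.3

2.3


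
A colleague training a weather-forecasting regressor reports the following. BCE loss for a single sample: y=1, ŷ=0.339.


BCE = -[y·ln(p) + (1-y)·ln(1-p)]
= -1·ln(0.339) - 0
= -ln(0.339) = 1.0818

1.0818


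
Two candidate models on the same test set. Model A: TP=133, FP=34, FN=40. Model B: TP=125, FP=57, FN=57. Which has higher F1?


Model A: P=133/167=0.7964, R=133/173=0.7688, F1=2PR/(P+R)=2TP/(2TP+FP+FN)=266/340=0.7824
Model B: P=125/182=0.6868, R=125/182=0.6868, F1=2PR/(P+R)=2TP/(2TP+FP+FN)=250/364=0.6868
0.7824 > 0.6868 → Model A

Model A


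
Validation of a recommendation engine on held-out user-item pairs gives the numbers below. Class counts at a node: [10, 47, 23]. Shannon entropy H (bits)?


Probabilities: [10/80, 47/80, 23/80] ≈ [0.125, 0.5875, 0.2875]
H = -((10/80)·log₂(10/80) + (47/80)·log₂(47/80) + (23/80)·log₂(23/80))
  = 1.3428 bits

1.3428 bits


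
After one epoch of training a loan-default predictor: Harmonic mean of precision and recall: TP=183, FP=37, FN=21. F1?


Precision = 183/220 = 0.8318
Recall = 183/204 = 0.8971
F1 = 2·P·R/(P+R) = 2·TP/(2·TP+FP+FN) = 366/(366+37+21) = 366/424 = 0.8632

0.8632


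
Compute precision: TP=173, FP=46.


Precision = TP/(TP+FP)
= 173/(173+46)
= 173/219 = 79.0%

79.0%


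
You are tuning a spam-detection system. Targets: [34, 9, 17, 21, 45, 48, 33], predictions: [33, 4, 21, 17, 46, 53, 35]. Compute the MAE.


Absolute errors: |34-33|=1, |9-4|=5, |17-21|=4, |21-17|=4, |45-46|=1, |48-53|=5, |33-35|=2
Sum = 22
MAE = 22/7 = 22/7

22/7


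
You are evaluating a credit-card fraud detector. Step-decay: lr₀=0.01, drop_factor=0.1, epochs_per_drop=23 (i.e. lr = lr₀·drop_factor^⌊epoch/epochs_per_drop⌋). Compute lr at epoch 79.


n_drops = ⌊79/23⌋ = 3
lr = 0.01·0.1^3 = 0.01·0.001 = 0.00001

0.00001


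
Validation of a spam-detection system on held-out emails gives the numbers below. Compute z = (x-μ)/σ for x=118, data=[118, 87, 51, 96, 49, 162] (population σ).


μ = 93.8333, σ = 39.0018
z = (118 - 93.8333)/39.0018 = 0.6196

0.6196


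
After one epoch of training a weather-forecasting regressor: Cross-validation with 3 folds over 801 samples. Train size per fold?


Fold size = 801/3 = 267
Training per fold = 801 - 267 = 534

534


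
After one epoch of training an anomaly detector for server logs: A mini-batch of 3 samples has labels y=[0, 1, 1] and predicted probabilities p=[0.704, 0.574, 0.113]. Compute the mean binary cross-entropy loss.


L[0] = -ln(1-0.704) = -ln(0.296) = 1.2174
L[1] = -ln(0.574) = 0.5551
L[2] = -ln(0.113) = 2.1804
mean = (1.2174 + 0.5551 + 2.1804)/3 = 1.3176

1.3176


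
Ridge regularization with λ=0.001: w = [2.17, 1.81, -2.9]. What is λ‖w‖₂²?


‖w‖₂² = (2.17)² + (1.81)² + (-2.9)²
     = 4.7089 + 3.2761 + 8.41
     = 16.395
λ·‖w‖₂² = 0.001·16.395 = 0.016395

0.016395


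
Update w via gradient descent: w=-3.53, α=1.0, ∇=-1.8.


w_new = w - α·∇
= -3.53 - 1.0·-1.8
= -3.53 + 1.8
= -1.73

-1.73


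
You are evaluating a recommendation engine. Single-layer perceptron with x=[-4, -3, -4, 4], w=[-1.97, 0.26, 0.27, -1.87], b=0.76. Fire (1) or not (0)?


z = (-4)·(-1.97) + (-3)·(0.26) + (-4)·(0.27) + (4)·(-1.87) + 0.76
  = -0.7
step(z) = 0 (z<0)

0


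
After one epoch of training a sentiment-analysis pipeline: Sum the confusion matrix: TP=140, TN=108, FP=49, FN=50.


Total = TP + TN + FP + FN
= 140 + 108 + 49 + 50
= 347
(Predicted positive: 189, predicted negative: 158)

347


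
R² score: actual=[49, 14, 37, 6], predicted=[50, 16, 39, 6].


ȳ = 26.5
SS_res = Σ(y-ŷ)² = 9
SS_tot = Σ(y-ȳ)² = 1193
R² = 1 - SS_res/SS_tot = 1 - 0.0075 = 0.9925

0.9925


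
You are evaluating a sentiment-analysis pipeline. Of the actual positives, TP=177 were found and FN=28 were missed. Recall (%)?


Recall = TP/(TP+FN)
= 177/(177+28)
= 177/205 = 86.34%

86.34%


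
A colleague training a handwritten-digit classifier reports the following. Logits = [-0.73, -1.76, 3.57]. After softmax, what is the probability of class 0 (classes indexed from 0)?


Exponentials: e^-0.73=0.4819, e^-1.76=0.172, e^3.57=35.5166
Sum = 36.1705
Softmax = [0.0133, 0.0048, 0.9819]
p[0] = 0.4819/36.1705 = 0.0133

0.0133


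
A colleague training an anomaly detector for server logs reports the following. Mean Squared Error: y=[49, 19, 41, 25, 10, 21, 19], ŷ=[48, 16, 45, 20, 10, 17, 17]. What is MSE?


Squared errors: (49-48)²=1, (19-16)²=9, (41-45)²=16, (25-20)²=25, (10-10)²=0, (21-17)²=16, (19-17)²=4
Sum = 71
MSE = 71/7 = 71/7

71/7


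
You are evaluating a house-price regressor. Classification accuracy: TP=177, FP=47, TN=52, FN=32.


Accuracy = (TP+TN)/(TP+TN+FP+FN)
= (177+52)/(308)
= 229/308 = 74.35%

74.35%


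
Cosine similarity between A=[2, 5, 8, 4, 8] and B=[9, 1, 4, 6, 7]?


A·B = 2·9 + 5·1 + 8·4 + 4·6 + 8·7 = 135
‖A‖ = √173 = 13.1529, ‖B‖ = √183 = 13.5277
cos = 135/(√173·√183) = 135/√31659 = 0.7587

0.7587


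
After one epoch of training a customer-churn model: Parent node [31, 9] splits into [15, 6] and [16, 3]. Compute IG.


Parent = [31, 9], H_parent = 0.7692
H_left = 0.8631 (n=21), H_right = 0.6292 (n=19)
H_children = (21/40)·0.8631 + (19/40)·0.6292 = 0.752
IG = 0.7692 - 0.752 = 0.0172

0.0172


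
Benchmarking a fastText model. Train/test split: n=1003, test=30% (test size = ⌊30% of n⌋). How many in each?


Test = ⌊1003·30/100⌋ = 300
Train = 1003 - 300 = 703

Train: 703, Test: 300


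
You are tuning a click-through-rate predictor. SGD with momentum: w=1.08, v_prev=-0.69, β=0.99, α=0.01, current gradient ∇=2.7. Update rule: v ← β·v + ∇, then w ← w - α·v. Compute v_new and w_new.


v_new = 0.99·-0.69 + 2.7 = -0.6831 + 2.7 = 2.0169
w_new = 1.08 - 0.01·2.0169 = 1.08 - 0.020169 = 1.059831

v_new=2.0169, w_new=1.059831


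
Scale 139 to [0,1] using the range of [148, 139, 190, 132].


min=132, max=190
(139-132)/(190-132) = 7/58 = 0.1207

0.1207


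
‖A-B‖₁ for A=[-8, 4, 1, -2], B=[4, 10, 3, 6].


d = |-8-4| + |4-10| + |1-3| + |-2-6|
  = 12 + 6 + 2 + 8
  = 28

28


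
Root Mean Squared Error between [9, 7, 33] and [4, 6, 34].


MSE = 27/3 = 9
RMSE = √(27/3) = 3.0

3.0


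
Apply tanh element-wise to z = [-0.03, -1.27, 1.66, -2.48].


tanh(-0.03) = -0.03
tanh(-1.27) = -0.8538
tanh(1.66) = 0.9302
tanh(-2.48) = -0.9861
result = [-0.03, -0.8538, 0.9302, -0.9861]

[-0.03, -0.8538, 0.9302, -0.9861]


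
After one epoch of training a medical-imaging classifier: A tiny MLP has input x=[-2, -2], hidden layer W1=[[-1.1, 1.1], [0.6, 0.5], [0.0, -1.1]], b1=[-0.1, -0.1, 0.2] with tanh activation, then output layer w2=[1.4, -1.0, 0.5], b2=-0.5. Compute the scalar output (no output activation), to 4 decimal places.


z1[0] = (-1.1)·(-2) + (1.1)·(-2) - 0.1 = -0.1
z1[1] = (0.6)·(-2) + (0.5)·(-2) - 0.1 = -2.3
z1[2] = (0.0)·(-2) + (-1.1)·(-2) + 0.2 = 2.4
h = tanh(z1) = [-0.0997, -0.9801, 0.9837]
output = (1.4)·(-0.0997) + (-1.0)·(-0.9801) + (0.5)·(0.9837) - 0.5 = 0.8324

0.8324


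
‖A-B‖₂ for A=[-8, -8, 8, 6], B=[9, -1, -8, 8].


d = √((-8-9)² + (-8+ 1)² + (8+ 8)² + (6-8)²)
  = √(289 + 49 + 256 + 4)
  = √598 = 24.454

24.454


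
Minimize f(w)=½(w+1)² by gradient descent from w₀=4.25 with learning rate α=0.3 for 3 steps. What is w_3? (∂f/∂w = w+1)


step 1: grad = 4.25+1 = 5.25; w = 4.25 - 0.3·(5.25) = 2.675
step 2: grad = 2.675+1 = 3.675; w = 2.675 - 0.3·(3.675) = 1.5725
step 3: grad = 1.5725+1 = 2.5725; w = 1.5725 - 0.3·(2.5725) = 0.80075

0.80075


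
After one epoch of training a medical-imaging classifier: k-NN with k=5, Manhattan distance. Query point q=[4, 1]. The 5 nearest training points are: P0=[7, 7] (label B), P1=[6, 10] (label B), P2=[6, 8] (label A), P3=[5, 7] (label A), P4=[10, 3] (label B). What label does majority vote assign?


d(q,P0) = 9  (label B)
d(q,P1) = 11  (label B)
d(q,P2) = 9  (label A)
d(q,P3) = 7  (label A)
d(q,P4) = 8  (label B)
Votes: A=2, B=3
Majority → B

B


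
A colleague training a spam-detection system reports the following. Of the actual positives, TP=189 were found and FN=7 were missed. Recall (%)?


Recall = TP/(TP+FN)
= 189/(189+7)
= 189/196 = 96.43%

96.43%


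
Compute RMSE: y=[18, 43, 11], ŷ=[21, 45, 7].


MSE = 29/3 = 9.6667
RMSE = √(29/3) = 3.1091

3.1091


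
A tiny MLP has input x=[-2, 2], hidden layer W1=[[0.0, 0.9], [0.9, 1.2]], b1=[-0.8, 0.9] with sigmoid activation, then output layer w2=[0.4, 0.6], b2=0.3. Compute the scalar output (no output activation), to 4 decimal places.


z1[0] = (0.0)·(-2) + (0.9)·(2) - 0.8 = 1.0
z1[1] = (0.9)·(-2) + (1.2)·(2) + 0.9 = 1.5
h = sigmoid(z1) = [0.7311, 0.8176]
output = (0.4)·(0.7311) + (0.6)·(0.8176) + 0.3 = 1.083

1.083


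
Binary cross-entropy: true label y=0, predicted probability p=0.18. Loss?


BCE = -[y·ln(p) + (1-y)·ln(1-p)]
= -0 - 1·ln(1-0.18)
= -ln(0.82) = 0.1985

0.1985


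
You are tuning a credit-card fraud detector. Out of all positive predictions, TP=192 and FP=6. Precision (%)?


Precision = TP/(TP+FP)
= 192/(192+6)
= 192/198 = 96.97%

96.97%


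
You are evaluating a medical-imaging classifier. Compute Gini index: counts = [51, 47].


Probabilities: [51/98, 47/98] ≈ [0.5204, 0.4796]
Σpᵢ² = (2601 + 2209)/98² = 4810/9604
Gini = 1 - Σpᵢ² = 1 - 4810/9604 = 0.4992

0.4992


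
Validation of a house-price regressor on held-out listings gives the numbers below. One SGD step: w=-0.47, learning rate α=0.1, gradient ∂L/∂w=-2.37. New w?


w_new = w - α·∇
= -0.47 - 0.1·-2.37
= -0.47 + 0.237
= -0.233

-0.233


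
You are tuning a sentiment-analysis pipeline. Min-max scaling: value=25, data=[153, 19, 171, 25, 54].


min=19, max=171
(25-19)/(171-19) = 6/152 = 0.0395

0.0395


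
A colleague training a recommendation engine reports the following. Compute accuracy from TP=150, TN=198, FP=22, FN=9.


Accuracy = (TP+TN)/(TP+TN+FP+FN)
= (150+198)/(379)
= 348/379 = 91.82%

91.82%


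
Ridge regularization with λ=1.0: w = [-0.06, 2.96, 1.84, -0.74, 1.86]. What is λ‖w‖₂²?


‖w‖₂² = (-0.06)² + (2.96)² + (1.84)² + (-0.74)² + (1.86)²
     = 0.0036 + 8.7616 + 3.3856 + 0.5476 + 3.4596
     = 16.158
λ·‖w‖₂² = 1.0·16.158 = 16.158

16.158


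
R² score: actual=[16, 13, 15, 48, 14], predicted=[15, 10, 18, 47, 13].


ȳ = 21.2
SS_res = Σ(y-ŷ)² = 21
SS_tot = Σ(y-ȳ)² = 902.8
R² = 1 - SS_res/SS_tot = 1 - 0.0233 = 0.9767

0.9767


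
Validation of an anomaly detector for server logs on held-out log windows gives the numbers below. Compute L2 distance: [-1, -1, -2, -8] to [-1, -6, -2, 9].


d = √((-1+ 1)² + (-1+ 6)² + (-2+ 2)² + (-8-9)²)
  = √(0 + 25 + 0 + 289)
  = √314 = 17.72

17.72


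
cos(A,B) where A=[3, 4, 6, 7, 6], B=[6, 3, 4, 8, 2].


A·B = 3·6 + 4·3 + 6·4 + 7·8 + 6·2 = 122
‖A‖ = √146 = 12.083, ‖B‖ = √129 = 11.3578
cos = 122/(√146·√129) = 122/√18834 = 0.889

0.889


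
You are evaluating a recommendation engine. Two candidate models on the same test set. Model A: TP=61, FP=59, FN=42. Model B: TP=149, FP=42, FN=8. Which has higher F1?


Model A: P=61/120=0.5083, R=61/103=0.5922, F1=2PR/(P+R)=2TP/(2TP+FP+FN)=122/223=0.5471
Model B: P=149/191=0.7801, R=149/157=0.949, F1=2PR/(P+R)=2TP/(2TP+FP+FN)=298/348=0.8563
0.5471 < 0.8563 → Model B

Model B


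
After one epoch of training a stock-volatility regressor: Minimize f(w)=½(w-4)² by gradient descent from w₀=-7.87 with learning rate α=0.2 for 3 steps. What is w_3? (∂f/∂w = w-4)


step 1: grad = -7.87-4 = -11.87; w = -7.87 - 0.2·(-11.87) = -5.496
step 2: grad = -5.496-4 = -9.496; w = -5.496 - 0.2·(-9.496) = -3.5968
step 3: grad = -3.5968-4 = -7.5968; w = -3.5968 - 0.2·(-7.5968) = -2.07744

-2.07744


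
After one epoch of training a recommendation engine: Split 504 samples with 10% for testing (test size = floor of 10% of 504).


Test = ⌊504·10/100⌋ = 50
Train = 504 - 50 = 454

Train: 454, Test: 50


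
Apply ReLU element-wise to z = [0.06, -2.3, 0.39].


ReLU(0.06) = max(0, 0.06) = 0.06
ReLU(-2.3) = max(0, -2.3) = 0.0
ReLU(0.39) = max(0, 0.39) = 0.39
result = [0.06, 0.0, 0.39]

[0.06, 0.0, 0.39]


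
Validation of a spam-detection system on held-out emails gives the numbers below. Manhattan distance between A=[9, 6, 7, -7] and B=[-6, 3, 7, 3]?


d = |9+ 6| + |6-3| + |7-7| + |-7-3|
  = 15 + 3 + 0 + 10
  = 28

28


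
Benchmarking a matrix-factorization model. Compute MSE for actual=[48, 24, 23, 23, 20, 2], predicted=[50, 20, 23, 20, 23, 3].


Squared errors: (48-50)²=4, (24-20)²=16, (23-23)²=0, (23-20)²=9, (20-23)²=9, (2-3)²=1
Sum = 39
MSE = 39/6 = 13/2

13/2


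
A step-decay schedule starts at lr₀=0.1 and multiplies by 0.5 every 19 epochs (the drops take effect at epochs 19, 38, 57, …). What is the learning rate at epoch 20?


n_drops = ⌊20/19⌋ = 1
lr = 0.1·0.5^1 = 0.1·0.5 = 0.05

0.05


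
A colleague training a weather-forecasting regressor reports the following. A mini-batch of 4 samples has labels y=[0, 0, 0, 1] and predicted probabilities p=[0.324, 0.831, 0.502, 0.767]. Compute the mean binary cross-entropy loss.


L[0] = -ln(1-0.324) = -ln(0.676) = 0.3916
L[1] = -ln(1-0.831) = -ln(0.169) = 1.7779
L[2] = -ln(1-0.502) = -ln(0.498) = 0.6972
L[3] = -ln(0.767) = 0.2653
mean = (0.3916 + 1.7779 + 0.6972 + 0.2653)/4 = 0.783

0.783


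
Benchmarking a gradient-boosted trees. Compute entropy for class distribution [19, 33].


Probabilities: [19/52, 33/52] ≈ [0.3654, 0.6346]
H = -((19/52)·log₂(19/52) + (33/52)·log₂(33/52))
  = 0.9471 bits

0.9471 bits


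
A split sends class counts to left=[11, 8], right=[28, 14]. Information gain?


Parent = [39, 22], H_parent = 0.9432
H_left = 0.9819 (n=19), H_right = 0.9183 (n=42)
H_children = (19/61)·0.9819 + (42/61)·0.9183 = 0.9381
IG = 0.9432 - 0.9381 = 0.0051

0.0051


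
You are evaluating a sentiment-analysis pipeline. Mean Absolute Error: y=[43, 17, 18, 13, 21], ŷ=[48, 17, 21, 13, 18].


Absolute errors: |43-48|=5, |17-17|=0, |18-21|=3, |13-13|=0, |21-18|=3
Sum = 11
MAE = 11/5 = 11/5

11/5


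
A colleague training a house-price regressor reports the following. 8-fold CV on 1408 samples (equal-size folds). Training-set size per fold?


Fold size = 1408/8 = 176
Training per fold = 1408 - 176 = 1232

1232


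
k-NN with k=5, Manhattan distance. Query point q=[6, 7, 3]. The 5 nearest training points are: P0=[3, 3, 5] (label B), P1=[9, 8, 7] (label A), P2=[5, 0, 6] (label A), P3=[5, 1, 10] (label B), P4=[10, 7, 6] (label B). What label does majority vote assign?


d(q,P0) = 9  (label B)
d(q,P1) = 8  (label A)
d(q,P2) = 11  (label A)
d(q,P3) = 14  (label B)
d(q,P4) = 7  (label B)
Votes: A=2, B=3
Majority → B

B


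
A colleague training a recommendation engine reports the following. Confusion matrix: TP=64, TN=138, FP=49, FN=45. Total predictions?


Total = TP + TN + FP + FN
= 64 + 138 + 49 + 45
= 296
(Predicted positive: 113, predicted negative: 183)

296


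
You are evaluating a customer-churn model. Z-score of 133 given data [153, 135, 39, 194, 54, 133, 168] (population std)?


μ = 125.1429, σ = 53.4454
z = (133 - 125.1429)/53.4454 = 0.147

0.147


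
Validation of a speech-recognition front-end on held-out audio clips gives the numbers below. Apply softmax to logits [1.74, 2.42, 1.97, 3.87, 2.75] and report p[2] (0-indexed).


Exponentials: e^1.74=5.6973, e^2.42=11.2459, e^1.97=7.1707, e^3.87=47.9424, e^2.75=15.6426
Sum = 87.6989
Softmax = [0.065, 0.1282, 0.0818, 0.5467, 0.1784]
p[2] = 7.1707/87.6989 = 0.0818

0.0818


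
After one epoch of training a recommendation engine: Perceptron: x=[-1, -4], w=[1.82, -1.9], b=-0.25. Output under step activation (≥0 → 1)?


z = (-1)·(1.82) + (-4)·(-1.9) - 0.25
  = 5.53
step(z) = 1 (z≥0)

1


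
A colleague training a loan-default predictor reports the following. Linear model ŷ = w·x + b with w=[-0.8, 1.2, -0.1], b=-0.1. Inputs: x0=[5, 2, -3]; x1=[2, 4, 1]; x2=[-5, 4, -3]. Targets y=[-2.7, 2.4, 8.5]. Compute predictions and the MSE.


ŷ0 = (-0.8)·(5) + (1.2)·(2) + (-0.1)·(-3) - 0.1 = -1.4
ŷ1 = (-0.8)·(2) + (1.2)·(4) + (-0.1)·(1) - 0.1 = 3.0
ŷ2 = (-0.8)·(-5) + (1.2)·(4) + (-0.1)·(-3) - 0.1 = 9.0
errors² = [1.69, 0.36, 0.25]
MSE = 2.3000/3 = 0.7667

0.7667


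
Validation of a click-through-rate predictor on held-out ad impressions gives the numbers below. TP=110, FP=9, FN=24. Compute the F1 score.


Precision = 110/119 = 0.9244
Recall = 110/134 = 0.8209
F1 = 2·P·R/(P+R) = 2·TP/(2·TP+FP+FN) = 220/(220+9+24) = 220/253 = 0.8696

0.8696


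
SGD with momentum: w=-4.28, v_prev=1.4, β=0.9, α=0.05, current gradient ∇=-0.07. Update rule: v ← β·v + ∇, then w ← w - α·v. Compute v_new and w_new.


v_new = 0.9·1.4 - 0.07 = 1.26 - 0.07 = 1.19
w_new = -4.28 - 0.05·1.19 = -4.28 - 0.0595 = -4.3395

v_new=1.19, w_new=-4.3395


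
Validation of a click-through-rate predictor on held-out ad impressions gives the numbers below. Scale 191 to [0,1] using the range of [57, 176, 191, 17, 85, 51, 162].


min=17, max=191
(191-17)/(191-17) = 174/174 = 1.0

1.0


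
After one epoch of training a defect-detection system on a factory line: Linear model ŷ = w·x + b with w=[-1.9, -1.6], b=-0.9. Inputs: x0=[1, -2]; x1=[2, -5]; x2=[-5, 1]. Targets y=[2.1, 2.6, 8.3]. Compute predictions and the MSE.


ŷ0 = (-1.9)·(1) + (-1.6)·(-2) - 0.9 = 0.4
ŷ1 = (-1.9)·(2) + (-1.6)·(-5) - 0.9 = 3.3
ŷ2 = (-1.9)·(-5) + (-1.6)·(1) - 0.9 = 7.0
errors² = [2.89, 0.49, 1.69]
MSE = 5.0700/3 = 1.69

1.69


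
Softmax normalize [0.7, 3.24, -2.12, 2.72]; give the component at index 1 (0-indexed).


Exponentials: e^0.7=2.0138, e^3.24=25.5337, e^-2.12=0.12, e^2.72=15.1803
Sum = 42.8478
Softmax = [0.047, 0.5959, 0.0028, 0.3543]
p[1] = 25.5337/42.8478 = 0.5959

0.5959


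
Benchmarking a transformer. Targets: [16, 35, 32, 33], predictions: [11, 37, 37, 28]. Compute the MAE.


Absolute errors: |16-11|=5, |35-37|=2, |32-37|=5, |33-28|=5
Sum = 17
MAE = 17/4 = 17/4

17/4


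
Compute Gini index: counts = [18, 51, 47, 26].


Probabilities: [18/142, 51/142, 47/142, 26/142] ≈ [0.1268, 0.3592, 0.331, 0.1831]
Σpᵢ² = (324 + 2601 + 2209 + 676)/142² = 5810/20164
Gini = 1 - Σpᵢ² = 1 - 5810/20164 = 0.7119

0.7119


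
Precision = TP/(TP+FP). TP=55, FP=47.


Precision = TP/(TP+FP)
= 55/(55+47)
= 55/102 = 53.92%

53.92%


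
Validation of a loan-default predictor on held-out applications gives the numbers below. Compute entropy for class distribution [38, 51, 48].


Probabilities: [38/137, 51/137, 48/137] ≈ [0.2774, 0.3723, 0.3504]
H = -((38/137)·log₂(38/137) + (51/137)·log₂(51/137) + (48/137)·log₂(48/137))
  = 1.574 bits

1.574 bits


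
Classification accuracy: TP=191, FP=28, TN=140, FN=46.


Accuracy = (TP+TN)/(TP+TN+FP+FN)
= (191+140)/(405)
= 331/405 = 81.73%

81.73%


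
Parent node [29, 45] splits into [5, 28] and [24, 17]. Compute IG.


Parent = [29, 45], H_parent = 0.966
H_left = 0.6136 (n=33), H_right = 0.9789 (n=41)
H_children = (33/74)·0.6136 + (41/74)·0.9789 = 0.816
IG = 0.966 - 0.816 = 0.15

0.15


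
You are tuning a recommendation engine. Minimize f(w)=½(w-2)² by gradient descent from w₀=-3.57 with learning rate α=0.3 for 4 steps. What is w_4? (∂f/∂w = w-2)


step 1: grad = -3.57-2 = -5.57; w = -3.57 - 0.3·(-5.57) = -1.899
step 2: grad = -1.899-2 = -3.899; w = -1.899 - 0.3·(-3.899) = -0.7293
step 3: grad = -0.7293-2 = -2.7293; w = -0.7293 - 0.3·(-2.7293) = 0.08949
step 4: grad = 0.08949-2 = -1.91051; w = 0.08949 - 0.3·(-1.91051) = 0.662643

0.662643


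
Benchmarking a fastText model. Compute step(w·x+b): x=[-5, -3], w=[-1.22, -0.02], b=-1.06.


z = (-5)·(-1.22) + (-3)·(-0.02) - 1.06
  = 5.1
step(z) = 1 (z≥0)

1


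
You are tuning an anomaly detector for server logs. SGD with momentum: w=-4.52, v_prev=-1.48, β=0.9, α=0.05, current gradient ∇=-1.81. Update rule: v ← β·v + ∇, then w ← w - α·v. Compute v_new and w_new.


v_new = 0.9·-1.48 - 1.81 = -1.332 - 1.81 = -3.142
w_new = -4.52 - 0.05·-3.142 = -4.52 + 0.1571 = -4.3629

v_new=-3.142, w_new=-4.3629


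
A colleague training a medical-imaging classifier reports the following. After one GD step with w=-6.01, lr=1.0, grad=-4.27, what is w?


w_new = w - α·∇
= -6.01 - 1.0·-4.27
= -6.01 + 4.27
= -1.74

-1.74


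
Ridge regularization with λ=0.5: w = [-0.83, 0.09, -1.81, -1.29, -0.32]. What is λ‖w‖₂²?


‖w‖₂² = (-0.83)² + (0.09)² + (-1.81)² + (-1.29)² + (-0.32)²
     = 0.6889 + 0.0081 + 3.2761 + 1.6641 + 0.1024
     = 5.7396
λ·‖w‖₂² = 0.5·5.7396 = 2.8698

2.8698


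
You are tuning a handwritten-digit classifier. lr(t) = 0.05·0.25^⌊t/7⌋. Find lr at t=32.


n_drops = ⌊32/7⌋ = 4
lr = 0.05·0.25^4 = 0.05·0.00390625 = 0.0001953125

0.0001953125


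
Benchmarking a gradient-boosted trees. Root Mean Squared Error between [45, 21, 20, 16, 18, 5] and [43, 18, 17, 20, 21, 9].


MSE = 63/6 = 10.5
RMSE = √(63/6) = 3.2404

3.2404


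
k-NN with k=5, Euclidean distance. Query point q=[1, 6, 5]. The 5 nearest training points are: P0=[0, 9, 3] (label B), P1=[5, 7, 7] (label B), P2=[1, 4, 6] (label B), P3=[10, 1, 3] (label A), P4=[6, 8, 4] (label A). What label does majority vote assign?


d(q,P0) = 3.7417  (label B)
d(q,P1) = 4.5826  (label B)
d(q,P2) = 2.2361  (label B)
d(q,P3) = 10.4881  (label A)
d(q,P4) = 5.4772  (label A)
Votes: A=2, B=3
Majority → B

B


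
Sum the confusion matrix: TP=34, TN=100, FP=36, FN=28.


Total = TP + TN + FP + FN
= 34 + 100 + 36 + 28
= 198
(Predicted positive: 70, predicted negative: 128)

198


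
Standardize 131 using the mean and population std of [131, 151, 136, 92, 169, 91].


μ = 128.3333, σ = 28.7151
z = (131 - 128.3333)/28.7151 = 0.0929

0.0929


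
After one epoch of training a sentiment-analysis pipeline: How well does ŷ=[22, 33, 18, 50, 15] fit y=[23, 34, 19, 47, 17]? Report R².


ȳ = 28
SS_res = Σ(y-ŷ)² = 16
SS_tot = Σ(y-ȳ)² = 624
R² = 1 - SS_res/SS_tot = 1 - 0.0256 = 0.9744

0.9744


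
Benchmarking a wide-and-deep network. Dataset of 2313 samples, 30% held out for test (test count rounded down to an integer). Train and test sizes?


Test = ⌊2313·30/100⌋ = 693
Train = 2313 - 693 = 1620

Train: 1620, Test: 693


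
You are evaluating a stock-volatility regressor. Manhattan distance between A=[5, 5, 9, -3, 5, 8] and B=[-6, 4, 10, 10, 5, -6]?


d = |5+ 6| + |5-4| + |9-10| + |-3-10| + |5-5| + |8+ 6|
  = 11 + 1 + 1 + 13 + 0 + 14
  = 40

40


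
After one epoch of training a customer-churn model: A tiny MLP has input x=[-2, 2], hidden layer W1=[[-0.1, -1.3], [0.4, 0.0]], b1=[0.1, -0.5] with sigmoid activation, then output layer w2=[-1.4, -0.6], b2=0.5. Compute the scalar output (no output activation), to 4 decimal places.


z1[0] = (-0.1)·(-2) + (-1.3)·(2) + 0.1 = -2.3
z1[1] = (0.4)·(-2) + (0.0)·(2) - 0.5 = -1.3
h = sigmoid(z1) = [0.0911, 0.2142]
output = (-1.4)·(0.0911) + (-0.6)·(0.2142) + 0.5 = 0.2439

0.2439


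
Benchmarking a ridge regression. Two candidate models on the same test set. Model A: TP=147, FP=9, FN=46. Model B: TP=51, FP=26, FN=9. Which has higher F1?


Model A: P=147/156=0.9423, R=147/193=0.7617, F1=2PR/(P+R)=2TP/(2TP+FP+FN)=294/349=0.8424
Model B: P=51/77=0.6623, R=51/60=0.85, F1=2PR/(P+R)=2TP/(2TP+FP+FN)=102/137=0.7445
0.8424 > 0.7445 → Model A

Model A


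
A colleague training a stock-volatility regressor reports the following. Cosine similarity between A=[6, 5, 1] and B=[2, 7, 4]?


A·B = 6·2 + 5·7 + 1·4 = 51
‖A‖ = √62 = 7.874, ‖B‖ = √69 = 8.3066
cos = 51/(√62·√69) = 51/√4278 = 0.7797

0.7797


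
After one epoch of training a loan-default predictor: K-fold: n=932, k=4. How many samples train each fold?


Fold size = 932/4 = 233
Training per fold = 932 - 233 = 699

699


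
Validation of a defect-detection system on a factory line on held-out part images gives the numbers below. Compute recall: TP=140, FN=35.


Recall = TP/(TP+FN)
= 140/(140+35)
= 140/175 = 80.0%

80.0%


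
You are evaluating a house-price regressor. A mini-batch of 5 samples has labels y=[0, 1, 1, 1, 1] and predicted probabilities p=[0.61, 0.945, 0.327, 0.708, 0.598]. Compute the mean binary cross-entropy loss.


L[0] = -ln(1-0.61) = -ln(0.39) = 0.9416
L[1] = -ln(0.945) = 0.0566
L[2] = -ln(0.327) = 1.1178
L[3] = -ln(0.708) = 0.3453
L[4] = -ln(0.598) = 0.5142
mean = (0.9416 + 0.0566 + 1.1178 + 0.3453 + 0.5142)/5 = 0.5951

0.5951


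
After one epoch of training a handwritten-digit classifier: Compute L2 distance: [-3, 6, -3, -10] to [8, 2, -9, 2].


d = √((-3-8)² + (6-2)² + (-3+ 9)² + (-10-2)²)
  = √(121 + 16 + 36 + 144)
  = √317 = 17.8045

17.8045


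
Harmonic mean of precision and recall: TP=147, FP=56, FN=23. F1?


Precision = 147/203 = 0.7241
Recall = 147/170 = 0.8647
F1 = 2·P·R/(P+R) = 2·TP/(2·TP+FP+FN) = 294/(294+56+23) = 294/373 = 0.7882

0.7882


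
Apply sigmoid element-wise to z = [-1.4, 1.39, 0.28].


σ(-1.4) = 1/(1+e^1.4) = 0.1978
σ(1.39) = 1/(1+e^-1.39) = 0.8006
σ(0.28) = 1/(1+e^-0.28) = 0.5695
result = [0.1978, 0.8006, 0.5695]

[0.1978, 0.8006, 0.5695]


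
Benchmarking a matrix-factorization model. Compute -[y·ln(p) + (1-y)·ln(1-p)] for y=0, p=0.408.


BCE = -[y·ln(p) + (1-y)·ln(1-p)]
= -0 - 1·ln(1-0.408)
= -ln(0.592) = 0.5242

0.5242


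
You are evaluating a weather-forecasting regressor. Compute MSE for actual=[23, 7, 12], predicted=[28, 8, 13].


Squared errors: (23-28)²=25, (7-8)²=1, (12-13)²=1
Sum = 27
MSE = 27/3 = 9

9


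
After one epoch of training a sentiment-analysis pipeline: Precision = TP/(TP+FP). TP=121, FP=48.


Precision = TP/(TP+FP)
= 121/(121+48)
= 121/169 = 71.6%

71.6%


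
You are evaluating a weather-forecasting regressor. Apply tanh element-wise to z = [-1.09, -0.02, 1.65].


tanh(-1.09) = -0.7969
tanh(-0.02) = -0.02
tanh(1.65) = 0.9289
result = [-0.7969, -0.02, 0.9289]

[-0.7969, -0.02, 0.9289]


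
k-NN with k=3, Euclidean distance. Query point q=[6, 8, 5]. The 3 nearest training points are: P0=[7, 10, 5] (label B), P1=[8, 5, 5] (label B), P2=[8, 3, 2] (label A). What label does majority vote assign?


d(q,P0) = 2.2361  (label B)
d(q,P1) = 3.6056  (label B)
d(q,P2) = 6.1644  (label A)
Votes: A=1, B=2
Majority → B

B


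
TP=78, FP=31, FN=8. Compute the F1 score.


Precision = 78/109 = 0.7156
Recall = 78/86 = 0.907
F1 = 2·P·R/(P+R) = 2·TP/(2·TP+FP+FN) = 156/(156+31+8) = 156/195 = 0.8

0.8


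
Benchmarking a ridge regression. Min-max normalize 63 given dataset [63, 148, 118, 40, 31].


min=31, max=148
(63-31)/(148-31) = 32/117 = 0.2735

0.2735


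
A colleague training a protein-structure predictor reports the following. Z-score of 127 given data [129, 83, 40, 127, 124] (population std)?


μ = 100.6, σ = 34.7367
z = (127 - 100.6)/34.7367 = 0.76

0.76


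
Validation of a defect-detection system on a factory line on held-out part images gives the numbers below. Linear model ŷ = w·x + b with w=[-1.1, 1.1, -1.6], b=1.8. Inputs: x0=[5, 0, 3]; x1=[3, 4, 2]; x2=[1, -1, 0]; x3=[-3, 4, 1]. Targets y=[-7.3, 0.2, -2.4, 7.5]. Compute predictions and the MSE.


ŷ0 = (-1.1)·(5) + (1.1)·(0) + (-1.6)·(3) + 1.8 = -8.5
ŷ1 = (-1.1)·(3) + (1.1)·(4) + (-1.6)·(2) + 1.8 = -0.3
ŷ2 = (-1.1)·(1) + (1.1)·(-1) + (-1.6)·(0) + 1.8 = -0.4
ŷ3 = (-1.1)·(-3) + (1.1)·(4) + (-1.6)·(1) + 1.8 = 7.9
errors² = [1.44, 0.25, 4.0, 0.16]
MSE = 5.8500/4 = 1.4625

1.4625


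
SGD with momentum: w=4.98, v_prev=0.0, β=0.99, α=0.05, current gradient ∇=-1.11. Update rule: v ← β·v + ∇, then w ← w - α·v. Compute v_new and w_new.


v_new = 0.99·0.0 - 1.11 = 0 - 1.11 = -1.11
w_new = 4.98 - 0.05·-1.11 = 4.98 + 0.0555 = 5.0355

v_new=-1.11, w_new=5.0355


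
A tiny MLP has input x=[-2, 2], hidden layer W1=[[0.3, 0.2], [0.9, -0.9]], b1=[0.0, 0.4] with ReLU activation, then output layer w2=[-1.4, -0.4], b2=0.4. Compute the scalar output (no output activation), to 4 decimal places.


z1[0] = (0.3)·(-2) + (0.2)·(2) + 0.0 = -0.2
z1[1] = (0.9)·(-2) + (-0.9)·(2) + 0.4 = -3.2
h = ReLU(z1) = [0.0, 0.0]
output = (-1.4)·(0.0) + (-0.4)·(0.0) + 0.4 = 0.4

0.4


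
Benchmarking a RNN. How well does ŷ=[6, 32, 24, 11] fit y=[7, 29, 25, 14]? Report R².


ȳ = 18.75
SS_res = Σ(y-ŷ)² = 20
SS_tot = Σ(y-ȳ)² = 304.75
R² = 1 - SS_res/SS_tot = 1 - 0.0656 = 0.9344

0.9344


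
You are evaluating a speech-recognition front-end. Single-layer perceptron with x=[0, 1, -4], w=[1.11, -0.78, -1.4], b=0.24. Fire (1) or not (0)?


z = (0)·(1.11) + (1)·(-0.78) + (-4)·(-1.4) + 0.24
  = 5.06
step(z) = 1 (z≥0)

1


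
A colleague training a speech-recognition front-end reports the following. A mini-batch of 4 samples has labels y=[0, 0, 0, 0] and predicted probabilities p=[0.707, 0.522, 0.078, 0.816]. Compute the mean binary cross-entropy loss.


L[0] = -ln(1-0.707) = -ln(0.293) = 1.2276
L[1] = -ln(1-0.522) = -ln(0.478) = 0.7381
L[2] = -ln(1-0.078) = -ln(0.922) = 0.0812
L[3] = -ln(1-0.816) = -ln(0.184) = 1.6928
mean = (1.2276 + 0.7381 + 0.0812 + 1.6928)/4 = 0.9349

0.9349


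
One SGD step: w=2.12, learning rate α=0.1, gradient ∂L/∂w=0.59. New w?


w_new = w - α·∇
= 2.12 - 0.1·0.59
= 2.12 - 0.059
= 2.061

2.061


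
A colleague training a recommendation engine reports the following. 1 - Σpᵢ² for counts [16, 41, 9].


Probabilities: [16/66, 41/66, 9/66] ≈ [0.2424, 0.6212, 0.1364]
Σpᵢ² = (256 + 1681 + 81)/66² = 2018/4356
Gini = 1 - Σpᵢ² = 1 - 2018/4356 = 0.5367

0.5367


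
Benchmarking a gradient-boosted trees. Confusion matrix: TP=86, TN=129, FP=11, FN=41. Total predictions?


Total = TP + TN + FP + FN
= 86 + 129 + 11 + 41
= 267
(Predicted positive: 97, predicted negative: 170)

267


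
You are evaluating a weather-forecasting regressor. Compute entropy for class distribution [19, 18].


Probabilities: [19/37, 18/37] ≈ [0.5135, 0.4865]
H = -((19/37)·log₂(19/37) + (18/37)·log₂(18/37))
  = 0.9995 bits

0.9995 bits


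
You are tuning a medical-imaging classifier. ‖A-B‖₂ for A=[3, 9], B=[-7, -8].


d = √((3+ 7)² + (9+ 8)²)
  = √(100 + 289)
  = √389 = 19.7231

19.7231


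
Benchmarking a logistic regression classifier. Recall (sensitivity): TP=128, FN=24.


Recall = TP/(TP+FN)
= 128/(128+24)
= 128/152 = 84.21%

84.21%


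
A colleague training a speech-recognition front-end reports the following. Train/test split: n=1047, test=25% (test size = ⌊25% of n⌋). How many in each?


Test = ⌊1047·25/100⌋ = 261
Train = 1047 - 261 = 786

Train: 786, Test: 261


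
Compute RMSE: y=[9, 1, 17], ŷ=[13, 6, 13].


MSE = 57/3 = 19
RMSE = √(57/3) = 4.3589

4.3589


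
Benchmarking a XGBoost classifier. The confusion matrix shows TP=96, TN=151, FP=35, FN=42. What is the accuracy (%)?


Accuracy = (TP+TN)/(TP+TN+FP+FN)
= (96+151)/(324)
= 247/324 = 76.23%

76.23%


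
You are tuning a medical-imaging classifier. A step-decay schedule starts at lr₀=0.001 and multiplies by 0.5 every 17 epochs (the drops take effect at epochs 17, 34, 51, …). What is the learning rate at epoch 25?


n_drops = ⌊25/17⌋ = 1
lr = 0.001·0.5^1 = 0.001·0.5 = 0.0005

0.0005
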